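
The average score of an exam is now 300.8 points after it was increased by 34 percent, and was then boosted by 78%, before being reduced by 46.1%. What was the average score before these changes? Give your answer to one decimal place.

234.0 points

Undoing the 46.1% decrease: 300.8 ÷ 0.539 ≈ 558.070501.
Undoing the 78% increase: 558.070501 ÷ 1.78 ≈ 313.522753.
Undoing the 34% increase: 313.522753 ÷ 1.34 ≈ 234.0 points.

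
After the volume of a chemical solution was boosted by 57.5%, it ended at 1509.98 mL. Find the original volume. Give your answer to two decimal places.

958.72 mL

The overall multiplier applied was 1.575.
So the original volume was 1509.98 ÷ 1.575 ≈ 958.72 mL.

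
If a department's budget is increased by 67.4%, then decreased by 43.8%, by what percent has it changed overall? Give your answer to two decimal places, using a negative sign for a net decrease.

A 67.4% increase multiplies by 1.674.
Then a 43.8% decrease: 1.674 × 0.562 = 0.940788.
Overall factor 0.940788, i.e. -5.92%.

-5.92%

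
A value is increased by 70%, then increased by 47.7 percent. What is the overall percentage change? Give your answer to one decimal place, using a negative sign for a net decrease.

151.1%

The combined multiplier is 1.7 × 1.477 = 2.5109.
That corresponds to an increase of 151.1%.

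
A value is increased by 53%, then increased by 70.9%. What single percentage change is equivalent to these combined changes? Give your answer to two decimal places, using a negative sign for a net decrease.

161.48%

The combined multiplier is 1.53 × 1.709 = 2.61477.
That corresponds to an increase of 161.48%.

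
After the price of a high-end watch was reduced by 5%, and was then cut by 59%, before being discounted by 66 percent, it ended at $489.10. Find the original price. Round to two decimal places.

$3693.27

The overall multiplier applied was 0.95 × 0.41 × 0.34 = 0.13243.
So the original price was $489.10 ÷ 0.13243 ≈ $3693.27.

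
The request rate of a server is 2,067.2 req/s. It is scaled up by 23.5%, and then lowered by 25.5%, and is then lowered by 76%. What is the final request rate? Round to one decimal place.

456.5 req/s

23.5% increase: 2,067.2 × 1.235 = 2552.992.
After the 25.5% decrease: 2552.992 × 0.745 = 1901.97904.
After the 76% decrease: 1901.97904 × 0.24 = 456.4749696 ≈ 456.5.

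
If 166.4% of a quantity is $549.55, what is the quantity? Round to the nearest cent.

$330.26

$549.55 ÷ 1.664 ≈ $330.26.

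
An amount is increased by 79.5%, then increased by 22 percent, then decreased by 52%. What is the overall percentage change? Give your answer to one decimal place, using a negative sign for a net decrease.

The combined multiplier is 1.795 × 1.22 × 0.48 = 1.051152.
That corresponds to an increase of 5.1%.

5.1%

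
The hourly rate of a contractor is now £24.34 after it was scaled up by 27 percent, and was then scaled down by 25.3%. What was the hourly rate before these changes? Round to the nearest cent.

The overall multiplier applied was 1.27 × 0.747 = 0.94869.
So the original hourly rate was £24.34 ÷ 0.94869 ≈ £25.66.

£25.66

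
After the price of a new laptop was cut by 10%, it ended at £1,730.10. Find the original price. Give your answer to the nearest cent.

£1,922.33

The overall multiplier applied was 0.9.
So the original price was £1,730.10 ÷ 0.9 ≈ £1,922.33.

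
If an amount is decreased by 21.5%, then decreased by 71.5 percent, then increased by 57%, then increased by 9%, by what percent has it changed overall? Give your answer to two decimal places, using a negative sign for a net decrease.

-61.71%

The combined multiplier is 0.785 × 0.285 × 1.57 × 1.09 = 0.3828605925.
That corresponds to a decrease of 61.71%.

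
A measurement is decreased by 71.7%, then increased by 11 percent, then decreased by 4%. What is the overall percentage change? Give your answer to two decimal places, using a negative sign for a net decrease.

A 71.7% decrease multiplies by 0.283.
Then an 11% increase: 0.283 × 1.11 = 0.31413.
Then a 4% decrease: 0.31413 × 0.96 = 0.3015648.
Overall factor 0.3015648, i.e. -69.84%.

-69.84%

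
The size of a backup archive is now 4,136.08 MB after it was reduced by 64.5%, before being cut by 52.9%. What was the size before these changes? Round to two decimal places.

Undoing the 52.9% decrease: 4,136.08 ÷ 0.471 ≈ 8781.4862.
Undoing the 64.5% decrease: 8781.4862 ÷ 0.355 ≈ 24,736.58 MB.

24,736.58 MB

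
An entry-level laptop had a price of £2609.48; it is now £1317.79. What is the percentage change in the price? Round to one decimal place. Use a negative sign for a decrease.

Change: £1317.79 − £2609.48 = -£1291.69.
Relative to the original: -£1291.69 ÷ £2609.48 ≈ -49.5%.

-49.5%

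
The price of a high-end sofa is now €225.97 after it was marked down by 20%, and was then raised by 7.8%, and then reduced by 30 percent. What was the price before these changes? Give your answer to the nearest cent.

€374.32

The overall multiplier applied was 0.8 × 1.078 × 0.7 = 0.60368.
So the original price was €225.97 ÷ 0.60368 ≈ €374.32.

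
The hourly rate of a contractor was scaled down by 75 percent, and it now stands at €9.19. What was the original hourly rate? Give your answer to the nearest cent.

€36.76

The overall multiplier applied was 0.25.
So the original hourly rate was €9.19 ÷ 0.25 = €36.76.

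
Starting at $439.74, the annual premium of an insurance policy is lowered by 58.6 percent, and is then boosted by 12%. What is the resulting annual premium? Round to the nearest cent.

Apply the 58.6% decrease: $439.74 × 0.414 = $182.05236.
12% increase: $182.05236 × 1.12 = $203.8986432 ≈ $203.90.

$203.90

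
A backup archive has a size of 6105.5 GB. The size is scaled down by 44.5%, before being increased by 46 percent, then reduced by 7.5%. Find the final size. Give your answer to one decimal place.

After the 44.5% decrease: 6105.5 × 0.555 = 3388.5525.
After the 46% increase: 3388.5525 × 1.46 = 4947.28665.
Apply the 7.5% decrease: 4947.28665 × 0.925 = 4576.24015125 ≈ 4576.2.

4576.2 GB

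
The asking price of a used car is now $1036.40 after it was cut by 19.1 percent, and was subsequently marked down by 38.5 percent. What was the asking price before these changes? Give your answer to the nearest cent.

Undoing the 38.5% decrease: $1036.40 ÷ 0.615 ≈ $1685.203252.
Undoing the 19.1% decrease: $1685.203252 ÷ 0.809 ≈ $2083.07.

$2083.07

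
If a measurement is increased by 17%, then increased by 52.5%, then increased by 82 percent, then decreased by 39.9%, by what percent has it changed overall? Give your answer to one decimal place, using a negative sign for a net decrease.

95.2%

A 17% increase multiplies by 1.17.
Then a 52.5% increase: 1.17 × 1.525 = 1.78425.
Then an 82% increase: 1.78425 × 1.82 = 3.247335.
Then a 39.9% decrease: 3.247335 × 0.601 = 1.951648335.
Overall factor 1.951648335, i.e. 95.2%.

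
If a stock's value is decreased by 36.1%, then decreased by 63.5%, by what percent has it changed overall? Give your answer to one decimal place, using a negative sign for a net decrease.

The combined multiplier is 0.639 × 0.365 = 0.233235.
That corresponds to a decrease of 76.7%.

-76.7%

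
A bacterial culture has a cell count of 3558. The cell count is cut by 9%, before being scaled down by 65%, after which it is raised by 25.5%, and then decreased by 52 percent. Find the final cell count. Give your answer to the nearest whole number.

Each change multiplies by a factor: 0.91 × 0.35 × 1.255 × 0.48 = 0.1918644.
3558 × 0.1918644 = 682.6535352 ≈ 683.

683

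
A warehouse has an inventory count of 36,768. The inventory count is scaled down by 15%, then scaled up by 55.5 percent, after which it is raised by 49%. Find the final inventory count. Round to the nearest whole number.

Each change multiplies by a factor: 0.85 × 1.555 × 1.49 = 1.9694075.
36,768 × 1.9694075 = 72411.17496 ≈ 72,411.

72,411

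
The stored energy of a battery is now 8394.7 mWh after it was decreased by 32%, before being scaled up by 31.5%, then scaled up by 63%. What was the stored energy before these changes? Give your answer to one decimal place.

The overall multiplier applied was 0.68 × 1.315 × 1.63 = 1.457546.
So the original stored energy was 8394.7 ÷ 1.457546 ≈ 5759.5 mWh.

5759.5 mWh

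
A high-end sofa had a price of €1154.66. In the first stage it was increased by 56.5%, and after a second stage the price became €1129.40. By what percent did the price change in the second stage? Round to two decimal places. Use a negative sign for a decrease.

-37.50%

After the first stage: €1154.66 × 1.565 = €1807.0429.
Second-stage multiplier: €1129.40 ÷ €1807.0429 ≈ 0.624999.
That is a change of -37.50%.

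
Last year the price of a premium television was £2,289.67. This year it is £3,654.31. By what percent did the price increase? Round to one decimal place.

Change: £3,654.31 − £2,289.67 = £1,364.64.
Relative to the original: £1,364.64 ÷ £2,289.67 ≈ 59.6%.
So the price increased by 59.6%.

59.6%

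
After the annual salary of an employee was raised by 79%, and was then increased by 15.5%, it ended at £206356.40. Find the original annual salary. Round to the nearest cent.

Undoing the 15.5% increase: £206356.40 ÷ 1.155 ≈ £178663.549784.
Undoing the 79% increase: £178663.549784 ÷ 1.79 ≈ £99812.04.

£99812.04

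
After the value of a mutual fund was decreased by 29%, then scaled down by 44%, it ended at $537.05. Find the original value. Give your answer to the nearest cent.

$1,350.73

The overall multiplier applied was 0.71 × 0.56 = 0.3976.
So the original value was $537.05 ÷ 0.3976 ≈ $1,350.73.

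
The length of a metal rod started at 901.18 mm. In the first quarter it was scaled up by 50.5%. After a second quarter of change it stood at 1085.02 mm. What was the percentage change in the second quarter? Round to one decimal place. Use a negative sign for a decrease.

After the first quarter: 901.18 × 1.505 = 1356.2759.
Second-quarter multiplier: 1085.02 ÷ 1356.2759 ≈ 0.8.
That is a change of -20.0%.

-20.0%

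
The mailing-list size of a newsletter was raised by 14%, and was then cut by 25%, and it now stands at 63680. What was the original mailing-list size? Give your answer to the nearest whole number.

74480

The overall multiplier applied was 1.14 × 0.75 = 0.855.
So the original mailing-list size was 63680 ÷ 0.855 ≈ 74480.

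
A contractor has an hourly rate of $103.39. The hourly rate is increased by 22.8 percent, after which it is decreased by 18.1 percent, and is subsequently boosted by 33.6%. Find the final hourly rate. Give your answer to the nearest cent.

Each change multiplies by a factor: 1.228 × 0.819 × 1.336 = 1.343657952.
$103.39 × 1.343657952 = $138.92079565728 ≈ $138.92.

$138.92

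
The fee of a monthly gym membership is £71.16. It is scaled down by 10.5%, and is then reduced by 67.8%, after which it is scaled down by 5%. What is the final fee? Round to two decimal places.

Each change multiplies by a factor: 0.895 × 0.322 × 0.95 = 0.2737805.
£71.16 × 0.2737805 = £19.48222038 ≈ £19.48.

£19.48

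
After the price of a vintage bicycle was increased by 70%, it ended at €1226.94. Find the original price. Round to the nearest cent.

The overall multiplier applied was 1.7.
So the original price was €1226.94 ÷ 1.7 ≈ €721.73.

€721.73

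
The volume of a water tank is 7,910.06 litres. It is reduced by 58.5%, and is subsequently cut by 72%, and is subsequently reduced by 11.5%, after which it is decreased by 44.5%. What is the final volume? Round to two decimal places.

Apply the 58.5% decrease: 7,910.06 × 0.415 = 3282.6749.
After the 72% decrease: 3282.6749 × 0.28 = 919.148972.
11.5% decrease: 919.148972 × 0.885 = 813.44684022.
44.5% decrease: 813.44684022 × 0.555 = 451.4629963221 ≈ 451.46.

451.46 litres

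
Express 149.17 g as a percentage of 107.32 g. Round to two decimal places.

149.17 g ÷ 107.32 g ≈ 139.00%.

139.00%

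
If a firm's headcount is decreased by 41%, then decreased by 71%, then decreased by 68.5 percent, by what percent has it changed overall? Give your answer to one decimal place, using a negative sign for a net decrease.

A 41% decrease multiplies by 0.59.
Then a 71% decrease: 0.59 × 0.29 = 0.1711.
Then a 68.5% decrease: 0.1711 × 0.315 = 0.0538965.
Overall factor 0.0538965, i.e. -94.6%.

-94.6%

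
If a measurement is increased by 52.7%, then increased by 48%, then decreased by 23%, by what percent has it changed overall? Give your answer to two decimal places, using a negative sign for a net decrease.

A 52.7% increase multiplies by 1.527.
Then a 48% increase: 1.527 × 1.48 = 2.25996.
Then a 23% decrease: 2.25996 × 0.77 = 1.7401692.
Overall factor 1.7401692, i.e. 74.02%.

74.02%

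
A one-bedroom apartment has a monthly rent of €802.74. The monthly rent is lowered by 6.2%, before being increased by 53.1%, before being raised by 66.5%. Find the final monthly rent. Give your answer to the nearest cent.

€1919.41

Each change multiplies by a factor: 0.938 × 1.531 × 1.665 = 2.39106987.
€802.74 × 2.39106987 = €1919.4074274438 ≈ €1919.41.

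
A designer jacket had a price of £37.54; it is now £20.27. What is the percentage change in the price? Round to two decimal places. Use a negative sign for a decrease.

-46.00%

Change: £20.27 − £37.54 = -£17.27.
Relative to the original: -£17.27 ÷ £37.54 ≈ -46.00%.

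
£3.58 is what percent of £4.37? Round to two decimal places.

81.92%

£3.58 ÷ £4.37 ≈ 81.92%.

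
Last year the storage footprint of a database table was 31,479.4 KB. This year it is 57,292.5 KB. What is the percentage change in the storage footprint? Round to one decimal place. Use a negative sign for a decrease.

Change: 57,292.5 − 31,479.4 = 25,813.1.
Relative to the original: 25,813.1 ÷ 31,479.4 ≈ 82.0%.

82.0%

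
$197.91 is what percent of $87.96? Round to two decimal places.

$197.91 ÷ $87.96 = 225.00%.

225.00%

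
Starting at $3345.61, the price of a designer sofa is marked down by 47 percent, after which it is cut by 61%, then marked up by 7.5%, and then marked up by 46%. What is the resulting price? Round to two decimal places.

After the 47% decrease: $3345.61 × 0.53 = $1773.1733.
Apply the 61% decrease: $1773.1733 × 0.39 = $691.537587.
After the 7.5% increase: $691.537587 × 1.075 = $743.402906025.
After the 46% increase: $743.402906025 × 1.46 = $1085.3682427965 ≈ $1085.37.

$1085.37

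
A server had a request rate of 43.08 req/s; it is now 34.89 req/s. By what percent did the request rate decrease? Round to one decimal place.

Change: 34.89 − 43.08 = -8.19.
Relative to the original: -8.19 ÷ 43.08 ≈ -19.0%.
So the request rate decreased by 19.0%.

19.0%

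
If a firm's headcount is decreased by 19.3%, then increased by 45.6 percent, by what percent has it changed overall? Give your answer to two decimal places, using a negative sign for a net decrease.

The combined multiplier is 0.807 × 1.456 = 1.174992.
That corresponds to an increase of 17.50%.

17.50%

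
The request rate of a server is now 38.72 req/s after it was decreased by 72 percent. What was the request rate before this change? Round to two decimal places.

138.29 req/s

The overall multiplier applied was 0.28.
So the original request rate was 38.72 ÷ 0.28 ≈ 138.29 req/s.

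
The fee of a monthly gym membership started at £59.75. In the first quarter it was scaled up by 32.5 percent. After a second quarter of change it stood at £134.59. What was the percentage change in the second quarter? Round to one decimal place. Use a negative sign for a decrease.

After the first quarter: £59.75 × 1.325 = £79.16875.
Second-quarter multiplier: £134.59 ÷ £79.16875 ≈ 1.70004.
That is a change of 70.0%.

70.0%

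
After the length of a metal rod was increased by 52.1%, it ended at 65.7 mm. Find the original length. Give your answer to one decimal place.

43.2 mm

The overall multiplier applied was 1.521.
So the original length was 65.7 ÷ 1.521 ≈ 43.2 mm.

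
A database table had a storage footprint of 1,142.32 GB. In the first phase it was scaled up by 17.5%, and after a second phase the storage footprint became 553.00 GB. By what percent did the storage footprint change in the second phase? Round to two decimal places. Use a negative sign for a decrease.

-58.80%

After the first phase: 1,142.32 × 1.175 = 1342.226.
Second-phase multiplier: 553.00 ÷ 1342.226 ≈ 0.412002.
That is a change of -58.80%.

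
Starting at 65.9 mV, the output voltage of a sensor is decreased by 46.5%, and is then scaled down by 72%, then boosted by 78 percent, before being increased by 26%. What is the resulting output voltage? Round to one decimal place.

Apply the 46.5% decrease: 65.9 × 0.535 = 35.2565.
72% decrease: 35.2565 × 0.28 = 9.87182.
Apply the 78% increase: 9.87182 × 1.78 = 17.5718396.
Apply the 26% increase: 17.5718396 × 1.26 = 22.140517896 ≈ 22.1.

22.1 mV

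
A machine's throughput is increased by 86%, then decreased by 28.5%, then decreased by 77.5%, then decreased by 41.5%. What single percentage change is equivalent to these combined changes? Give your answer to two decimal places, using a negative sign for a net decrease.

-82.50%

The combined multiplier is 1.86 × 0.715 × 0.225 × 0.585 = 0.1750480875.
That corresponds to a decrease of 82.50%.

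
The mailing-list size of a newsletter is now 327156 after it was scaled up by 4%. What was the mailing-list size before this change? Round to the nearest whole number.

The overall multiplier applied was 1.04.
So the original mailing-list size was 327156 ÷ 1.04 ≈ 314573.

314573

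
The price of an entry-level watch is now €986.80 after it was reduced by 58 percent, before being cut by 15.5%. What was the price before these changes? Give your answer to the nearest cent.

Undoing the 15.5% decrease: €986.80 ÷ 0.845 ≈ €1167.810651.
Undoing the 58% decrease: €1167.810651 ÷ 0.42 ≈ €2,780.50.

€2,780.50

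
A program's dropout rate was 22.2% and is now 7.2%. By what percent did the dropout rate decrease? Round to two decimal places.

67.57%

The change is 7.2 − 22.2 = -15.0 percentage points.
Relative to the original 22.2%, that is -15.0 ÷ 22.2 ≈ -67.57%.
So the dropout rate fell by 67.57%.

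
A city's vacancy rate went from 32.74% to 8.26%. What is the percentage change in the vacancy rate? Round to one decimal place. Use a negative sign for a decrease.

-74.8%

The change is 8.26 − 32.74 = -24.48 percentage points.
Relative to the original 32.74%, that is -24.48 ÷ 32.74 ≈ -74.8%.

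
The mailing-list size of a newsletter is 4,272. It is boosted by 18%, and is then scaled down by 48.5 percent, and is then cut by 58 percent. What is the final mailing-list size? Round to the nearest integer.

Each change multiplies by a factor: 1.18 × 0.515 × 0.42 = 0.255234.
4,272 × 0.255234 = 1090.359648 ≈ 1,090.

1,090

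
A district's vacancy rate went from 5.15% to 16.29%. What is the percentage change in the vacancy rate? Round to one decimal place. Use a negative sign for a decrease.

216.3%

The change is 16.29 − 5.15 = 11.14 percentage points.
Relative to the original 5.15%, that is 11.14 ÷ 5.15 ≈ 216.3%.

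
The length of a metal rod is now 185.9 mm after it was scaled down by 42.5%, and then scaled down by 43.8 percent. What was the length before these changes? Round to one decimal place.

575.3 mm

The overall multiplier applied was 0.575 × 0.562 = 0.32315.
So the original length was 185.9 ÷ 0.32315 ≈ 575.3 mm.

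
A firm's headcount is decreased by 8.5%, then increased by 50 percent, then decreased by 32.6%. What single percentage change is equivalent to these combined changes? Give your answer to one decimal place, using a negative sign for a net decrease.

-7.5%

An 8.5% decrease multiplies by 0.915.
Then a 50% increase: 0.915 × 1.5 = 1.3725.
Then a 32.6% decrease: 1.3725 × 0.674 = 0.925065.
Overall factor 0.925065, i.e. -7.5%.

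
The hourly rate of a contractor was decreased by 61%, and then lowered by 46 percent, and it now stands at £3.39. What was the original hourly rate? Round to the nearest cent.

The overall multiplier applied was 0.39 × 0.54 = 0.2106.
So the original hourly rate was £3.39 ÷ 0.2106 ≈ £16.10.

£16.10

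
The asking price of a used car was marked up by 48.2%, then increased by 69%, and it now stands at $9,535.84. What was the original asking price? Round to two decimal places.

The overall multiplier applied was 1.482 × 1.69 = 2.50458.
So the original asking price was $9,535.84 ÷ 2.50458 ≈ $3,807.36.

$3,807.36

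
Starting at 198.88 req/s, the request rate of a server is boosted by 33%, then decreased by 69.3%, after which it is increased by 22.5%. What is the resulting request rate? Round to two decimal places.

99.48 req/s

Apply the 33% increase: 198.88 × 1.33 = 264.5104.
69.3% decrease: 264.5104 × 0.307 = 81.2046928.
Apply the 22.5% increase: 81.2046928 × 1.225 = 99.47574868 ≈ 99.48.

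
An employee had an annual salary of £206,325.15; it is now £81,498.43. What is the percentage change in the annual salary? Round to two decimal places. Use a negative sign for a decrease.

-60.50%

Change: £81,498.43 − £206,325.15 = -£124,826.72.
Relative to the original: -£124,826.72 ÷ £206,325.15 ≈ -60.50%.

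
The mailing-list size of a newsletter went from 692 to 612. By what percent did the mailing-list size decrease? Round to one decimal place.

11.6%

Change: 612 − 692 = -80.
Relative to the original: -80 ÷ 692 ≈ -11.6%.
So the mailing-list size decreased by 11.6%.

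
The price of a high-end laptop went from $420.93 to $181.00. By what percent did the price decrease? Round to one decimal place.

57.0%

Change: $181.00 − $420.93 = -$239.93.
Relative to the original: -$239.93 ÷ $420.93 ≈ -57.0%.
So the price decreased by 57.0%.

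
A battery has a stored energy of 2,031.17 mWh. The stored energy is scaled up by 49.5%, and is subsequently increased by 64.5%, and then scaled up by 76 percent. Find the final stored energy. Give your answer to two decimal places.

49.5% increase: 2,031.17 × 1.495 = 3036.59915.
Apply the 64.5% increase: 3036.59915 × 1.645 = 4995.20560175.
Apply the 76% increase: 4995.20560175 × 1.76 = 8791.56185908 ≈ 8,791.56.

8,791.56 mWh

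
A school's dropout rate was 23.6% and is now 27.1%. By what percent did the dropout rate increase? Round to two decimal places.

The change is 27.1 − 23.6 = 3.5 percentage points.
Relative to the original 23.6%, that is 3.5 ÷ 23.6 ≈ 14.83%.
So the dropout rate rose by 14.83%.

14.83%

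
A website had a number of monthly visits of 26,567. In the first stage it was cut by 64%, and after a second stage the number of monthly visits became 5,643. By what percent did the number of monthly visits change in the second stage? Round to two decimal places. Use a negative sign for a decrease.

-41.00%

After the first stage: 26,567 × 0.36 = 9564.12.
Second-stage multiplier: 5,643 ÷ 9564.12 ≈ 0.590018.
That is a change of -41.00%.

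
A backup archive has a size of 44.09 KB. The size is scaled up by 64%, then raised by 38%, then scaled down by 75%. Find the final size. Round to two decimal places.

24.95 KB

Each change multiplies by a factor: 1.64 × 1.38 × 0.25 = 0.5658.
44.09 × 0.5658 = 24.946122 ≈ 24.95.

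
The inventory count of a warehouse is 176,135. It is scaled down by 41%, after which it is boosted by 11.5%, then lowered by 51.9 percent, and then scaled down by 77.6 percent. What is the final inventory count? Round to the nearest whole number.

12,484

Apply the 41% decrease: 176,135 × 0.59 = 103919.65.
Apply the 11.5% increase: 103919.65 × 1.115 = 115870.40975.
51.9% decrease: 115870.40975 × 0.481 = 55733.66708975.
Apply the 77.6% decrease: 55733.66708975 × 0.224 = 12484.341428104 ≈ 12,484.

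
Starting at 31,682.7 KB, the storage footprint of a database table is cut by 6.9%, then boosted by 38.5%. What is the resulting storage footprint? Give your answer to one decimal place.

Each change multiplies by a factor: 0.931 × 1.385 = 1.289435.
31,682.7 × 1.289435 = 40852.7822745 ≈ 40,852.8.

40,852.8 KB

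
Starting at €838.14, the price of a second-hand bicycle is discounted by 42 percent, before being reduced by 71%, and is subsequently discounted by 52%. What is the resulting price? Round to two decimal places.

€67.67

42% decrease: €838.14 × 0.58 = €486.1212.
Apply the 71% decrease: €486.1212 × 0.29 = €140.975148.
After the 52% decrease: €140.975148 × 0.48 = €67.66807104 ≈ €67.67.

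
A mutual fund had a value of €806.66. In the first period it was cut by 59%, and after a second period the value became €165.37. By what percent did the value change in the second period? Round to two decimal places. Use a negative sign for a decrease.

After the first period: €806.66 × 0.41 = €330.7306.
Second-period multiplier: €165.37 ÷ €330.7306 ≈ 0.500014.
That is a change of -50.00%.

-50.00%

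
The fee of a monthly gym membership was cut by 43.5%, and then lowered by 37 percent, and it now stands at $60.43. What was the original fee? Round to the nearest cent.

The overall multiplier applied was 0.565 × 0.63 = 0.35595.
So the original fee was $60.43 ÷ 0.35595 ≈ $169.77.

$169.77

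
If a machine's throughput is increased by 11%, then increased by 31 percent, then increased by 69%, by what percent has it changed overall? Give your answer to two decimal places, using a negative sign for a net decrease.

145.74%

An 11% increase multiplies by 1.11.
Then a 31% increase: 1.11 × 1.31 = 1.4541.
Then a 69% increase: 1.4541 × 1.69 = 2.457429.
Overall factor 2.457429, i.e. 145.74%.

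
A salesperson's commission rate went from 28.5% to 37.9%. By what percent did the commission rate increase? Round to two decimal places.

32.98%

The change is 37.9 − 28.5 = 9.4 percentage points.
Relative to the original 28.5%, that is 9.4 ÷ 28.5 ≈ 32.98%.
So the commission rate rose by 32.98%.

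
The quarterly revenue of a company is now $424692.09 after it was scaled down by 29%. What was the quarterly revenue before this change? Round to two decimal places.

$598157.87

The overall multiplier applied was 0.71.
So the original quarterly revenue was $424692.09 ÷ 0.71 ≈ $598157.87.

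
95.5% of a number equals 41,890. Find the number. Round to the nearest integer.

41,890 ÷ 0.955 ≈ 43,864.

43,864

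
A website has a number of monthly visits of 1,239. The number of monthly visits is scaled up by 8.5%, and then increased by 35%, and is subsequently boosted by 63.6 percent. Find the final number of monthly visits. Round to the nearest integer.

2,969

Each change multiplies by a factor: 1.085 × 1.35 × 1.636 = 2.396331.
1,239 × 2.396331 = 2969.054109 ≈ 2,969.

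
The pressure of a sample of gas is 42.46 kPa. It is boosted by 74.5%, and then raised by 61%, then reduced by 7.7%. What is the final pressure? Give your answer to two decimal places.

Each change multiplies by a factor: 1.745 × 1.61 × 0.923 = 2.59312235.
42.46 × 2.59312235 = 110.103974981 ≈ 110.10.

110.10 kPa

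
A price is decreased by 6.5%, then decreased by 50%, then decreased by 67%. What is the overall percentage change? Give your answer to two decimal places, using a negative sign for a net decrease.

The combined multiplier is 0.935 × 0.5 × 0.33 = 0.154275.
That corresponds to a decrease of 84.57%.

-84.57%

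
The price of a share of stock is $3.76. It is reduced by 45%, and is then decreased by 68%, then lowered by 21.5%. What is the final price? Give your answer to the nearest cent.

$0.52

Each change multiplies by a factor: 0.55 × 0.32 × 0.785 = 0.13816.
$3.76 × 0.13816 = $0.5194816 ≈ $0.52.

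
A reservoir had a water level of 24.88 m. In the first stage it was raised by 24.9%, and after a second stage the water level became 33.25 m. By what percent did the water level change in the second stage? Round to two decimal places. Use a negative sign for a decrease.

After the first stage: 24.88 × 1.249 = 31.07512.
Second-stage multiplier: 33.25 ÷ 31.07512 ≈ 1.069988.
That is a change of 7.00%.

7.00%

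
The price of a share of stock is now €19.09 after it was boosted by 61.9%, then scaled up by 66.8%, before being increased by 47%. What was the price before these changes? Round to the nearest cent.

€4.81

Undoing the 47% increase: €19.09 ÷ 1.47 ≈ €12.986395.
Undoing the 66.8% increase: €12.986395 ÷ 1.668 ≈ €7.785609.
Undoing the 61.9% increase: €7.785609 ÷ 1.619 ≈ €4.81.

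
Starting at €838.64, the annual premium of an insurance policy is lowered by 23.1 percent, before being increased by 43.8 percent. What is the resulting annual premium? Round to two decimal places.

€927.39

Apply the 23.1% decrease: €838.64 × 0.769 = €644.91416.
Apply the 43.8% increase: €644.91416 × 1.438 = €927.38656208 ≈ €927.39.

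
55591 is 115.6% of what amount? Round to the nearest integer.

48089

55591 ÷ 1.156 ≈ 48089.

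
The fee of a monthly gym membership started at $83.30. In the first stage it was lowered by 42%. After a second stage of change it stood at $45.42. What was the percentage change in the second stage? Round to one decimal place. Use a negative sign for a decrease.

-6.0%

After the first stage: $83.30 × 0.58 = $48.314.
Second-stage multiplier: $45.42 ÷ $48.314 ≈ 0.9401.
That is a change of -6.0%.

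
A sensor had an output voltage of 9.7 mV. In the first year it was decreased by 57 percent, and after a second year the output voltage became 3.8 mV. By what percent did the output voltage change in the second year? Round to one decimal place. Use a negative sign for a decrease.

After the first year: 9.7 × 0.43 = 4.171.
Second-year multiplier: 3.8 ÷ 4.171 ≈ 0.91105.
That is a change of -8.9%.

-8.9%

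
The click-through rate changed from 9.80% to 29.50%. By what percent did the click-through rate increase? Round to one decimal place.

The change is 29.50 − 9.80 = 19.70 percentage points.
Relative to the original 9.80%, that is 19.70 ÷ 9.80 ≈ 201.0%.
So the click-through rate rose by 201.0%.

201.0%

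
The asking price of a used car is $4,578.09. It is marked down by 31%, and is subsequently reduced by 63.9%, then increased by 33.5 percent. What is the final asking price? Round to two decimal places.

$1,522.38

Each change multiplies by a factor: 0.69 × 0.361 × 1.335 = 0.33253515.
$4,578.09 × 0.33253515 = $1522.3758448635 ≈ $1,522.38.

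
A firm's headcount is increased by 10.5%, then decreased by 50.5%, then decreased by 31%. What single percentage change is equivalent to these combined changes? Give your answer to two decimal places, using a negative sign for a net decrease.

A 10.5% increase multiplies by 1.105.
Then a 50.5% decrease: 1.105 × 0.495 = 0.546975.
Then a 31% decrease: 0.546975 × 0.69 = 0.37741275.
Overall factor 0.37741275, i.e. -62.26%.

-62.26%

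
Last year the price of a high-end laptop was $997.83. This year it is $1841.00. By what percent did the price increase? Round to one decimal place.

Change: $1841.00 − $997.83 = $843.17.
Relative to the original: $843.17 ÷ $997.83 ≈ 84.5%.
So the price increased by 84.5%.

84.5%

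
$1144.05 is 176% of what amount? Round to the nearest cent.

$1144.05 ÷ 1.76 ≈ $650.03.

$650.03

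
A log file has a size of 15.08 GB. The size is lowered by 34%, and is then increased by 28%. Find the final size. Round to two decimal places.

12.74 GB

Apply the 34% decrease: 15.08 × 0.66 = 9.9528.
After the 28% increase: 9.9528 × 1.28 = 12.739584 ≈ 12.74.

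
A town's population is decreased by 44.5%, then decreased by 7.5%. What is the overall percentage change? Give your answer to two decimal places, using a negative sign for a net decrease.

A 44.5% decrease multiplies by 0.555.
Then a 7.5% decrease: 0.555 × 0.925 = 0.513375.
Overall factor 0.513375, i.e. -48.66%.

-48.66%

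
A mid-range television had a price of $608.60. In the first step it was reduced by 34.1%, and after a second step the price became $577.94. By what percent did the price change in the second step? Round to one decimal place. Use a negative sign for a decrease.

44.1%

After the first step: $608.60 × 0.659 = $401.0674.
Second-step multiplier: $577.94 ÷ $401.0674 ≈ 1.441.
That is a change of 44.1%.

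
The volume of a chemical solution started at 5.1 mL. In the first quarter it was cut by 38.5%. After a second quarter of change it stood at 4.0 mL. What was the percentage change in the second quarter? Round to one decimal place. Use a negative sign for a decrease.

After the first quarter: 5.1 × 0.615 = 3.1365.
Second-quarter multiplier: 4.0 ÷ 3.1365 ≈ 1.27531.
That is a change of 27.5%.

27.5%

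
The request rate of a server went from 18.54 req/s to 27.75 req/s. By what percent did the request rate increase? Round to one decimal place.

49.7%

Change: 27.75 − 18.54 = 9.21.
Relative to the original: 9.21 ÷ 18.54 ≈ 49.7%.
So the request rate increased by 49.7%.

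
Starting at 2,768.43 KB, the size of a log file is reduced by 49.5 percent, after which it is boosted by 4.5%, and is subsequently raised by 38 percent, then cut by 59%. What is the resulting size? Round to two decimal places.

49.5% decrease: 2,768.43 × 0.505 = 1398.05715.
4.5% increase: 1398.05715 × 1.045 = 1460.96972175.
After the 38% increase: 1460.96972175 × 1.38 = 2016.138216015.
Apply the 59% decrease: 2016.138216015 × 0.41 = 826.61666856615 ≈ 826.62.

826.62 KB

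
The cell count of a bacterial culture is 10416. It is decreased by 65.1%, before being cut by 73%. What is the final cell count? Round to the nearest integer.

65.1% decrease: 10416 × 0.349 = 3635.184.
73% decrease: 3635.184 × 0.27 = 981.49968 ≈ 981.

981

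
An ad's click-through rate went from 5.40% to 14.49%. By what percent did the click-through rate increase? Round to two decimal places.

168.33%

The change is 14.49 − 5.40 = 9.09 percentage points.
Relative to the original 5.40%, that is 9.09 ÷ 5.40 ≈ 168.33%.
So the click-through rate rose by 168.33%.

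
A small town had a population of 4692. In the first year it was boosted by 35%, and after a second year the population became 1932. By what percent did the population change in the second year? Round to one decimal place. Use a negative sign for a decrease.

-69.5%

After the first year: 4692 × 1.35 = 6334.2.
Second-year multiplier: 1932 ÷ 6334.2 ≈ 0.30501.
That is a change of -69.5%.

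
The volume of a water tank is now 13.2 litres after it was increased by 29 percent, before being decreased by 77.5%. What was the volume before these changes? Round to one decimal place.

The overall multiplier applied was 1.29 × 0.225 = 0.29025.
So the original volume was 13.2 ÷ 0.29025 ≈ 45.5 litres.

45.5 litres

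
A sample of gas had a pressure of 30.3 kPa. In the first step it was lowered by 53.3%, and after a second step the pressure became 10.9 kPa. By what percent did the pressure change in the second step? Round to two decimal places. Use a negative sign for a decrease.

After the first step: 30.3 × 0.467 = 14.1501.
Second-step multiplier: 10.9 ÷ 14.1501 ≈ 0.770313.
That is a change of -22.97%.

-22.97%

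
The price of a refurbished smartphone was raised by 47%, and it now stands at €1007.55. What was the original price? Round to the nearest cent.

€685.41

The overall multiplier applied was 1.47.
So the original price was €1007.55 ÷ 1.47 ≈ €685.41.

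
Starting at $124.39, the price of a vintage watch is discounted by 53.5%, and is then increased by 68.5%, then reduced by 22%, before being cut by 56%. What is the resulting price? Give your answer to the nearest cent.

$33.45

53.5% decrease: $124.39 × 0.465 = $57.84135.
68.5% increase: $57.84135 × 1.685 = $97.46267475.
22% decrease: $97.46267475 × 0.78 = $76.020886305.
Apply the 56% decrease: $76.020886305 × 0.44 = $33.4491899742 ≈ $33.45.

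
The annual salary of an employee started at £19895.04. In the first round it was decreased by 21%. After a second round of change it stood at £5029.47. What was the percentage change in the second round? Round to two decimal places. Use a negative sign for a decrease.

After the first round: £19895.04 × 0.79 = £15717.0816.
Second-round multiplier: £5029.47 ÷ £15717.0816 ≈ 0.32.
That is a change of -68.00%.

-68.00%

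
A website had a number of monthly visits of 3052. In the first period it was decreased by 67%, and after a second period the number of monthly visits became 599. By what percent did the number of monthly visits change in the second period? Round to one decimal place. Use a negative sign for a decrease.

-40.5%

After the first period: 3052 × 0.33 = 1007.16.
Second-period multiplier: 599 ÷ 1007.16 ≈ 0.59474.
That is a change of -40.5%.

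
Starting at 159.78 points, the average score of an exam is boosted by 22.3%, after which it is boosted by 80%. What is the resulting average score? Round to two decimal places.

Each change multiplies by a factor: 1.223 × 1.8 = 2.2014.
159.78 × 2.2014 = 351.739692 ≈ 351.74.

351.74 points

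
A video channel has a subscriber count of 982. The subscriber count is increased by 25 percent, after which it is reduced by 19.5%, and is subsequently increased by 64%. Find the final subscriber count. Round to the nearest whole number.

1621

Each change multiplies by a factor: 1.25 × 0.805 × 1.64 = 1.65025.
982 × 1.65025 = 1620.5455 ≈ 1621.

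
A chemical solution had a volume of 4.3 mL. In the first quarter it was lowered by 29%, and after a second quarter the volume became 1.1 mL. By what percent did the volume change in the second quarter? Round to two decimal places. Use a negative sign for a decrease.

After the first quarter: 4.3 × 0.71 = 3.053.
Second-quarter multiplier: 1.1 ÷ 3.053 ≈ 0.360301.
That is a change of -63.97%.

-63.97%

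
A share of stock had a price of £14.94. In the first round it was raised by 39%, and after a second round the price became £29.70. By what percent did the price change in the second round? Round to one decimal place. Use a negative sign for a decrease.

After the first round: £14.94 × 1.39 = £20.7666.
Second-round multiplier: £29.70 ÷ £20.7666 ≈ 1.43018.
That is a change of 43.0%.

43.0%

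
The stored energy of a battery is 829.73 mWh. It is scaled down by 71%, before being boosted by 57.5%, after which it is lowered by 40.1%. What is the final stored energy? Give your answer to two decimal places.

Each change multiplies by a factor: 0.29 × 1.575 × 0.599 = 0.27359325.
829.73 × 0.27359325 = 227.0085273225 ≈ 227.01.

227.01 mWh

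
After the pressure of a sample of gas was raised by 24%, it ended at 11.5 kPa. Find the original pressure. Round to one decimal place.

The overall multiplier applied was 1.24.
So the original pressure was 11.5 ÷ 1.24 ≈ 9.3 kPa.

9.3 kPa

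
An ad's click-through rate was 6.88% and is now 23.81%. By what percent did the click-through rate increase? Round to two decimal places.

246.08%

The change is 23.81 − 6.88 = 16.93 percentage points.
Relative to the original 6.88%, that is 16.93 ÷ 6.88 ≈ 246.08%.
So the click-through rate rose by 246.08%.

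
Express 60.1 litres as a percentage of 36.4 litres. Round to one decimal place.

60.1 litres ÷ 36.4 litres ≈ 165.1%.

165.1%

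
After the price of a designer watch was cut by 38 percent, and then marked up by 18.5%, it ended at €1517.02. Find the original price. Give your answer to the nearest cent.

The overall multiplier applied was 0.62 × 1.185 = 0.7347.
So the original price was €1517.02 ÷ 0.7347 ≈ €2064.82.

€2064.82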